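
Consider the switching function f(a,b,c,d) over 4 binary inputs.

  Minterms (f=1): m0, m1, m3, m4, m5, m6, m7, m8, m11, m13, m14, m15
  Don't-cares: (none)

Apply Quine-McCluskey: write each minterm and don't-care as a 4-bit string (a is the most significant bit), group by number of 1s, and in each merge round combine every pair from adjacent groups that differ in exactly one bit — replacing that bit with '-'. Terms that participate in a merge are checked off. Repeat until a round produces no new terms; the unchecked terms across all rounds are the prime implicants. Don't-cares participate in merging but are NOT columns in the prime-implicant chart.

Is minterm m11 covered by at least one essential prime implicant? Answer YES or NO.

YES

Round 0: 0000✓ 0001✓ 0011✓ 0100✓ 0101✓ 0110✓ 0111✓ 1000✓ 1011✓ 1101✓ 1110✓ 1111✓
Round 1: -000 -011✓ -101✓ -110✓ -111✓ 0-00✓ 0-01✓ 0-11✓ 00-1✓ 000-✓ 01-0✓ 01-1✓ 010-✓ 011-✓ 1-11✓ 11-1✓ 111-✓
Round 2: --11 -1-1 -11- 0--1 0-0- 01--
PIs = {--11, -000, -1-1, -11-, 0--1, 0-0-, 01--}
Coverage chart:
  m0: -000,0-0-
  m1: 0--1,0-0-
  m3: --11,0--1
  m4: 0-0-,01--
  m5: -1-1,0--1,0-0-,01--
  m6: -11-,01--
  m7: --11,-1-1,-11-,0--1,01--
  m8: -000 ←essential
  m11: --11 ←essential
  m13: -1-1 ←essential
  m14: -11- ←essential
  m15: --11,-1-1,-11-
Essential: --11, -000, -1-1, -11-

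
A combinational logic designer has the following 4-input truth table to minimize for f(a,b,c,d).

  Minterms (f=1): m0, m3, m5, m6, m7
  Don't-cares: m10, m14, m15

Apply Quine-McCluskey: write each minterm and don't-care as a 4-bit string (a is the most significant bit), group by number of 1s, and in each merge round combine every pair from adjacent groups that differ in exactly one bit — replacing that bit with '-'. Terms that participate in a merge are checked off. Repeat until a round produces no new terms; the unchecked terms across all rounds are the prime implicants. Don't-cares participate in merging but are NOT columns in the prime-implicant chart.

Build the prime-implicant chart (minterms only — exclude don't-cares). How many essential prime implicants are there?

[col 0] 0000, 0011*, 0101*, 0110*, 0111*, 1010*, 1110*, 1111*
[col 1] -110*, -111*, 0-11, 01-1, 011-*, 1-10, 111-*
[col 2] -11-
Prime implicants: -11-, 0-11, 0000, 01-1, 1-10
PI chart (minterm → PIs covering it):
  0 | 0000  (sole → essential)
  3 | 0-11  (sole → essential)
  5 | 01-1  (sole → essential)
  6 | -11-  (sole → essential)
  7 | -11-,0-11,01-1
Essential prime implicants: -11-, 0-11, 0000, 01-1

4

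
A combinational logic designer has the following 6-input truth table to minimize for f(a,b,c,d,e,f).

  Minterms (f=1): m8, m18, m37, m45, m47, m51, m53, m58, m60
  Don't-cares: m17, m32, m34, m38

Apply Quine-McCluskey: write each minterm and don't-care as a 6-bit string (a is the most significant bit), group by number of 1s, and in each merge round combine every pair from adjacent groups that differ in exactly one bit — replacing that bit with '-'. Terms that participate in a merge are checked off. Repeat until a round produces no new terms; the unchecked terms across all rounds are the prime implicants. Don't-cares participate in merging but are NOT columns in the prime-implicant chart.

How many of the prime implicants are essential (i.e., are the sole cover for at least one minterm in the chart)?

Round 0: 001000 010001 010010 100000✓ 100010✓ 100101✓ 100110✓ 101101✓ 101111✓ 110011 110101✓ 111010 111100
Round 1: 1-0101 10-101 100-10 1000-0 1011-1
PIs = {001000, 010001, 010010, 1-0101, 10-101, 100-10, 1000-0, 1011-1, 110011, 111010, 111100}
Coverage chart:
  m8: 001000 ←essential
  m18: 010010 ←essential
  m37: 1-0101,10-101
  m45: 10-101,1011-1
  m47: 1011-1 ←essential
  m51: 110011 ←essential
  m53: 1-0101 ←essential
  m58: 111010 ←essential
  m60: 111100 ←essential
Essential: 001000, 010010, 1-0101, 1011-1, 110011, 111010, 111100

7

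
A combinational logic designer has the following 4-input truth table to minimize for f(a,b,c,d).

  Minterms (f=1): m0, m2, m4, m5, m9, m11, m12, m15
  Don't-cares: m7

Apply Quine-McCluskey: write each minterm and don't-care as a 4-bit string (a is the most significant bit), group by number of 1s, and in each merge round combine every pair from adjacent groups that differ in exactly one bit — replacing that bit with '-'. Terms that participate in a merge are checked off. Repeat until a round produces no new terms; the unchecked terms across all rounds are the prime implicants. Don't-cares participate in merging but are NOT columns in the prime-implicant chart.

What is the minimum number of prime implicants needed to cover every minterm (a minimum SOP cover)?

size-2^0 implicants → 0000(✓)  0010(✓)  0100(✓)  0101(✓)  0111(✓)  1001(✓)  1011(✓)  1100(✓)  1111(✓)
size-2^1 implicants → -100  -111  0-00  00-0  01-1  010-  1-11  10-1
Unchecked terms (primes): -100, -111, 0-00, 00-0, 01-1, 010-, 1-11, 10-1
Minterm coverage:
  m0 ⊆ 0-00,00-0
  m2 ⊆ 00-0 [E]
  m4 ⊆ -100,0-00,010-
  m5 ⊆ 01-1,010-
  m9 ⊆ 10-1 [E]
  m11 ⊆ 1-11,10-1
  m12 ⊆ -100 [E]
  m15 ⊆ -111,1-11
E = {-100, 00-0, 10-1}
Petrick residual → -111, 01-1
Cover = bc'd' + bcd + a'b'd' + a'bd + ab'd  |cover|=5

5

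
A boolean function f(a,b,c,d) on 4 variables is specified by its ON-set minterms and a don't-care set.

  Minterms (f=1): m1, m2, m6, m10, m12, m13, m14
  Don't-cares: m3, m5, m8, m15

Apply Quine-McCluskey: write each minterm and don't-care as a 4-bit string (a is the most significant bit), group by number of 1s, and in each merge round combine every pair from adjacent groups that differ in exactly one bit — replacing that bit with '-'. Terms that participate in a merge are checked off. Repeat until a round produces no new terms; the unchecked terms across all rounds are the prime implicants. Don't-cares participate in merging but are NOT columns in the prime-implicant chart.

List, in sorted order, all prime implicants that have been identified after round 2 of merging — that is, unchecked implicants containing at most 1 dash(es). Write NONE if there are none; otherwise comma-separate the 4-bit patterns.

-101, 0-01, 00-1, 001-

size-2^0 implicants → 0001(✓)  0010(✓)  0011(✓)  0101(✓)  0110(✓)  1000(✓)  1010(✓)  1100(✓)  1101(✓)  1110(✓)  1111(✓)
size-2^1 implicants → -010(✓)  -101  -110(✓)  0-01  0-10(✓)  00-1  001-  1-00(✓)  1-10(✓)  10-0(✓)  11-0(✓)  11-1(✓)  110-(✓)  111-(✓)
size-2^2 implicants → --10  1--0  11--
Unchecked terms (primes): --10, -101, 0-01, 00-1, 001-, 1--0, 11--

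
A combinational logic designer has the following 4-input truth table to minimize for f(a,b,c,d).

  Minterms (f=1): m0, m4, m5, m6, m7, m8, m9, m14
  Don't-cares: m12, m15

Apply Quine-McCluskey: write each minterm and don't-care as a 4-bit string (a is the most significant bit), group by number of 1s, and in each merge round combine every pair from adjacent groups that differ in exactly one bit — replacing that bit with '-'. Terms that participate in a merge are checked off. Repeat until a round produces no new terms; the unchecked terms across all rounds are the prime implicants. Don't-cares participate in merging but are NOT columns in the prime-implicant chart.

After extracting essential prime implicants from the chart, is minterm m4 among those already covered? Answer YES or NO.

Round 0: 0000✓ 0100✓ 0101✓ 0110✓ 0111✓ 1000✓ 1001✓ 1100✓ 1110✓ 1111✓
Round 1: -000✓ -100✓ -110✓ -111✓ 0-00✓ 01-0✓ 01-1✓ 010-✓ 011-✓ 1-00✓ 100- 11-0✓ 111-✓
Round 2: --00 -1-0 -11- 01--
PIs = {--00, -1-0, -11-, 01--, 100-}
Coverage chart:
  m0: --00 ←essential
  m4: --00,-1-0,01--
  m5: 01-- ←essential
  m6: -1-0,-11-,01--
  m7: -11-,01--
  m8: --00,100-
  m9: 100- ←essential
  m14: -1-0,-11-
Essential: --00, 01--, 100-

YES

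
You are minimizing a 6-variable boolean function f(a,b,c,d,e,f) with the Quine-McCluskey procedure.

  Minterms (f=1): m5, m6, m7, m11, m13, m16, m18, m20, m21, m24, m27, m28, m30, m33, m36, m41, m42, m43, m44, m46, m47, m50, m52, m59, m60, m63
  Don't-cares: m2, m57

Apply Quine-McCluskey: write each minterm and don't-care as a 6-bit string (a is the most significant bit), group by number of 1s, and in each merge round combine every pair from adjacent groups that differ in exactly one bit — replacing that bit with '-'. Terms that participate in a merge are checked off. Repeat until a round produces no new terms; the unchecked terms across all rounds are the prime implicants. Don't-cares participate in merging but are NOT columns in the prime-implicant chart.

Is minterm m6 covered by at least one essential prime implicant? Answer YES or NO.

Round 0: 000010✓ 000101✓ 000110✓ 000111✓ 001011✓ 001101✓ 010000✓ 010010✓ 010100✓ 010101✓ 011000✓ 011011✓ 011100✓ 011110✓ 100001✓ 100100✓ 101001✓ 101010✓ 101011✓ 101100✓ 101110✓ 101111✓ 110010✓ 110100✓ 111001✓ 111011✓ 111100✓ 111111✓
Round 1: -01011✓ -10010 -10100✓ -11011✓ -11100✓ 0-0010 0-0101 0-1011✓ 00-101 000-10 0001-1 00011- 01-000✓ 01-100✓ 010-00✓ 0100-0 01010- 011-00✓ 0111-0 1-0100✓ 1-1001✓ 1-1011✓ 1-1100✓ 1-1111✓ 10-001 10-100✓ 101-10✓ 101-11✓ 1010-1✓ 10101-✓ 1011-0 10111-✓ 11-100✓ 111-11✓ 1110-1✓
Round 2: --1011 -1-100 01--00 1--100 1-1-11 1-10-1 101-1-
PIs = {--1011, -1-100, -10010, 0-0010, 0-0101, 00-101, 000-10, 0001-1, 00011-, 01--00, 0100-0, 01010-, 0111-0, 1--100, 1-1-11, 1-10-1, 10-001, 101-1-, 1011-0}
Coverage chart:
  m5: 0-0101,00-101,0001-1
  m6: 000-10,00011-
  m7: 0001-1,00011-
  m11: --1011 ←essential
  m13: 00-101 ←essential
  m16: 01--00,0100-0
  m18: -10010,0-0010,0100-0
  m20: -1-100,01--00,01010-
  m21: 0-0101,01010-
  m24: 01--00 ←essential
  m27: --1011 ←essential
  m28: -1-100,01--00,0111-0
  m30: 0111-0 ←essential
  m33: 10-001 ←essential
  m36: 1--100 ←essential
  m41: 1-10-1,10-001
  m42: 101-1- ←essential
  m43: --1011,1-1-11,1-10-1,101-1-
  m44: 1--100,1011-0
  m46: 101-1-,1011-0
  m47: 1-1-11,101-1-
  m50: -10010 ←essential
  m52: -1-100,1--100
  m59: --1011,1-1-11,1-10-1
  m60: -1-100,1--100
  m63: 1-1-11 ←essential
Essential: --1011, -10010, 00-101, 01--00, 0111-0, 1--100, 1-1-11, 10-001, 101-1-

NO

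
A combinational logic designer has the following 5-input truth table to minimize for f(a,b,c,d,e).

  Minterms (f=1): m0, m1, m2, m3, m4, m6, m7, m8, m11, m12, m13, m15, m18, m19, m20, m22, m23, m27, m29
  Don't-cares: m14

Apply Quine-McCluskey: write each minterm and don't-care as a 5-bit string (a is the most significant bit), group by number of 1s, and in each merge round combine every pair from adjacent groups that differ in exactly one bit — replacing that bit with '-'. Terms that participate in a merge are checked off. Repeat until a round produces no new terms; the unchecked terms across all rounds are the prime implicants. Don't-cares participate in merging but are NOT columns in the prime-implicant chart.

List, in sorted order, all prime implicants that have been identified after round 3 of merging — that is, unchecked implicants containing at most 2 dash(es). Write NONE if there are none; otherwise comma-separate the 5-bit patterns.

Round 0: 00000✓ 00001✓ 00010✓ 00011✓ 00100✓ 00110✓ 00111✓ 01000✓ 01011✓ 01100✓ 01101✓ 01110✓ 01111✓ 10010✓ 10011✓ 10100✓ 10110✓ 10111✓ 11011✓ 11101✓
Round 1: -0010✓ -0011✓ -0100✓ -0110✓ -0111✓ -1011✓ -1101 0-000✓ 0-011✓ 0-100✓ 0-110✓ 0-111✓ 00-00✓ 00-10✓ 00-11✓ 000-0✓ 000-1✓ 0000-✓ 0001-✓ 001-0✓ 0011-✓ 01-00✓ 01-11✓ 011-0✓ 011-1✓ 0110-✓ 0111-✓ 1-011✓ 10-10✓ 10-11✓ 1001-✓ 101-0✓ 1011-✓
Round 2: --011 -0-10✓ -0-11✓ -001-✓ -01-0 -011-✓ 0--00 0--11 0-1-0 0-11- 00--0 00-1-✓ 000-- 011-- 10-1-✓
Round 3: -0-1-
PIs = {--011, -0-1-, -01-0, -1101, 0--00, 0--11, 0-1-0, 0-11-, 00--0, 000--, 011--}

--011, -01-0, -1101, 0--00, 0--11, 0-1-0, 0-11-, 00--0, 000--, 011--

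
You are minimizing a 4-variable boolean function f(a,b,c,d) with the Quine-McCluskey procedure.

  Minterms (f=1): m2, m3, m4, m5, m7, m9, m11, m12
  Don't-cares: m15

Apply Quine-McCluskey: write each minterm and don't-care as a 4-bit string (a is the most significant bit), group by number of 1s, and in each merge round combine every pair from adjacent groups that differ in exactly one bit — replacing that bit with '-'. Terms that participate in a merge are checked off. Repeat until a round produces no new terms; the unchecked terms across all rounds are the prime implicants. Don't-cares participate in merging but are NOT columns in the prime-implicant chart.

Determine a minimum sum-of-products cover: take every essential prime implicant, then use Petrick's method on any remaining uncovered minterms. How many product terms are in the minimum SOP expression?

4

[col 0] 0010*, 0011*, 0100*, 0101*, 0111*, 1001*, 1011*, 1100*, 1111*
[col 1] -011*, -100, -111*, 0-11*, 001-, 01-1, 010-, 1-11*, 10-1
[col 2] --11
Prime implicants: --11, -100, 001-, 01-1, 010-, 10-1
PI chart (minterm → PIs covering it):
  2 | 001-  (sole → essential)
  3 | --11,001-
  4 | -100,010-
  5 | 01-1,010-
  7 | --11,01-1
  9 | 10-1  (sole → essential)
  11 | --11,10-1
  12 | -100  (sole → essential)
Essential prime implicants: -100, 001-, 10-1
Petrick residual → 01-1
Minimum SOP uses 4 PIs: bc'd' + a'b'c + a'bd + ab'd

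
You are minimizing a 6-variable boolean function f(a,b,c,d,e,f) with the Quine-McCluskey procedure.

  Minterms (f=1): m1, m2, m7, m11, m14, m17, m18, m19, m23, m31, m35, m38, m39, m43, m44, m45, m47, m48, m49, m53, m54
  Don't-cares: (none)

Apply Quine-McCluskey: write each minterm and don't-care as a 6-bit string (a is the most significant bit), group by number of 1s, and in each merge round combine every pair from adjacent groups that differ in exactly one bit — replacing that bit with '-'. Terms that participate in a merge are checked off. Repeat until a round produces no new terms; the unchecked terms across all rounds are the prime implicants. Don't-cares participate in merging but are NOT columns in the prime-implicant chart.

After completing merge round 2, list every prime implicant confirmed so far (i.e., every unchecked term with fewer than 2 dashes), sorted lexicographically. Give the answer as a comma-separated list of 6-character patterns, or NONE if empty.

-00111, -01011, -10001, 0-0001, 0-0010, 0-0111, 001110, 01-111, 010-11, 0100-1, 01001-, 1-0110, 10011-, 1011-1, 10110-, 110-01, 11000-

Round 0: 000001✓ 000010✓ 000111✓ 001011✓ 001110 010001✓ 010010✓ 010011✓ 010111✓ 011111✓ 100011✓ 100110✓ 100111✓ 101011✓ 101100✓ 101101✓ 101111✓ 110000✓ 110001✓ 110101✓ 110110✓
Round 1: -00111 -01011 -10001 0-0001 0-0010 0-0111 01-111 010-11 0100-1 01001- 1-0110 10-011✓ 10-111✓ 100-11✓ 10011- 101-11✓ 1011-1 10110- 110-01 11000-
Round 2: 10--11
PIs = {-00111, -01011, -10001, 0-0001, 0-0010, 0-0111, 001110, 01-111, 010-11, 0100-1, 01001-, 1-0110, 10--11, 10011-, 1011-1, 10110-, 110-01, 11000-}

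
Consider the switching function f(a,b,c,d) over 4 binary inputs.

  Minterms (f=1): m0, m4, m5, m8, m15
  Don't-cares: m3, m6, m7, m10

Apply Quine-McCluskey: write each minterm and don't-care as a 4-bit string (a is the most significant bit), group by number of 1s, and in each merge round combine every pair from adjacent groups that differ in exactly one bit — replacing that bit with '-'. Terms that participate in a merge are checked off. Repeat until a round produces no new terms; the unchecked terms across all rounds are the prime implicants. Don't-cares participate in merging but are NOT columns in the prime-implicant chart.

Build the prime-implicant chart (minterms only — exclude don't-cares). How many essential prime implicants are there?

Round 0: 0000✓ 0011✓ 0100✓ 0101✓ 0110✓ 0111✓ 1000✓ 1010✓ 1111✓
Round 1: -000 -111 0-00 0-11 01-0✓ 01-1✓ 010-✓ 011-✓ 10-0
Round 2: 01--
PIs = {-000, -111, 0-00, 0-11, 01--, 10-0}
Coverage chart:
  m0: -000,0-00
  m4: 0-00,01--
  m5: 01-- ←essential
  m8: -000,10-0
  m15: -111 ←essential
Essential: -111, 01--

2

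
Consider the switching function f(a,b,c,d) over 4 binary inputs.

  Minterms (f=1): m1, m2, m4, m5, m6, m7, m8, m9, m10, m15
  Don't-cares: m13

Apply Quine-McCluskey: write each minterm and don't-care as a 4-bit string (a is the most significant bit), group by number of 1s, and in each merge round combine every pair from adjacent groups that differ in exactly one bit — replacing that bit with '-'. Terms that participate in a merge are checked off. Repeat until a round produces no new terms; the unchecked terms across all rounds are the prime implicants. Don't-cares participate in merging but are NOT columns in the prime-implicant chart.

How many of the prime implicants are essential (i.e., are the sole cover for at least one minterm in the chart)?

3

size-2^0 implicants → 0001(✓)  0010(✓)  0100(✓)  0101(✓)  0110(✓)  0111(✓)  1000(✓)  1001(✓)  1010(✓)  1101(✓)  1111(✓)
size-2^1 implicants → -001(✓)  -010  -101(✓)  -111(✓)  0-01(✓)  0-10  01-0(✓)  01-1(✓)  010-(✓)  011-(✓)  1-01(✓)  10-0  100-  11-1(✓)
size-2^2 implicants → --01  -1-1  01--
Unchecked terms (primes): --01, -010, -1-1, 0-10, 01--, 10-0, 100-
Minterm coverage:
  m1 ⊆ --01 [E]
  m2 ⊆ -010,0-10
  m4 ⊆ 01-- [E]
  m5 ⊆ --01,-1-1,01--
  m6 ⊆ 0-10,01--
  m7 ⊆ -1-1,01--
  m8 ⊆ 10-0,100-
  m9 ⊆ --01,100-
  m10 ⊆ -010,10-0
  m15 ⊆ -1-1 [E]
E = {--01, -1-1, 01--}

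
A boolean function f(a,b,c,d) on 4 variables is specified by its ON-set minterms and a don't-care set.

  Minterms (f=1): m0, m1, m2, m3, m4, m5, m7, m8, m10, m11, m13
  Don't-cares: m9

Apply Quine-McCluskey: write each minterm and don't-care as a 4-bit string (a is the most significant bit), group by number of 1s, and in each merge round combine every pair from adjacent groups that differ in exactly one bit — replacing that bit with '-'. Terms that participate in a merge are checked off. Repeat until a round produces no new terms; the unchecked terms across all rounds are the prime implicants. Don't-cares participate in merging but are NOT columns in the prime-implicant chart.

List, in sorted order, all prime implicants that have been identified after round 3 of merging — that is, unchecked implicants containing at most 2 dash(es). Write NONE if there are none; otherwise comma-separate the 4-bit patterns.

--01, 0--1, 0-0-

[col 0] 0000*, 0001*, 0010*, 0011*, 0100*, 0101*, 0111*, 1000*, 1001*, 1010*, 1011*, 1101*
[col 1] -000*, -001*, -010*, -011*, -101*, 0-00*, 0-01*, 0-11*, 00-0*, 00-1*, 000-*, 001-*, 01-1*, 010-*, 1-01*, 10-0*, 10-1*, 100-*, 101-*
[col 2] --01, -0-0*, -0-1*, -00-*, -01-*, 0--1, 0-0-, 00--*, 10--*
[col 3] -0--
Prime implicants: --01, -0--, 0--1, 0-0-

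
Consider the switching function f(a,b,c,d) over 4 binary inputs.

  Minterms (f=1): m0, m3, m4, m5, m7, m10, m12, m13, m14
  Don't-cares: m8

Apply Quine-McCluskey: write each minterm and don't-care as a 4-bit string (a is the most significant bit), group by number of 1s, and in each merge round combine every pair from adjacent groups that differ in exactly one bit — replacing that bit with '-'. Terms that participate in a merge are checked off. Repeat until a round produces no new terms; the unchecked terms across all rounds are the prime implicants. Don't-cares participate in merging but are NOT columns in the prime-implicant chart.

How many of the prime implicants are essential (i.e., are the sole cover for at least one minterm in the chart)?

4

size-2^0 implicants → 0000(✓)  0011(✓)  0100(✓)  0101(✓)  0111(✓)  1000(✓)  1010(✓)  1100(✓)  1101(✓)  1110(✓)
size-2^1 implicants → -000(✓)  -100(✓)  -101(✓)  0-00(✓)  0-11  01-1  010-(✓)  1-00(✓)  1-10(✓)  10-0(✓)  11-0(✓)  110-(✓)
size-2^2 implicants → --00  -10-  1--0
Unchecked terms (primes): --00, -10-, 0-11, 01-1, 1--0
Minterm coverage:
  m0 ⊆ --00 [E]
  m3 ⊆ 0-11 [E]
  m4 ⊆ --00,-10-
  m5 ⊆ -10-,01-1
  m7 ⊆ 0-11,01-1
  m10 ⊆ 1--0 [E]
  m12 ⊆ --00,-10-,1--0
  m13 ⊆ -10- [E]
  m14 ⊆ 1--0 [E]
E = {--00, -10-, 0-11, 1--0}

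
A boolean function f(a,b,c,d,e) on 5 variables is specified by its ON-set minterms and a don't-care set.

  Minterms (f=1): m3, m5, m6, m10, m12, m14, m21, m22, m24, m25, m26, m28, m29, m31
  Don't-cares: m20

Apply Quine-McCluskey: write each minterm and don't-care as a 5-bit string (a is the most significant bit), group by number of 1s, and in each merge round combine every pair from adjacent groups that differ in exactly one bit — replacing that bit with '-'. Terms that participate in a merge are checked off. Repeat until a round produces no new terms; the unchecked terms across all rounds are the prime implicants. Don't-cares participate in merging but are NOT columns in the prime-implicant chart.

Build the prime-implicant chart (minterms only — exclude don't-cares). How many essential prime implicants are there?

4

Round 0: 00011 00101✓ 00110✓ 01010✓ 01100✓ 01110✓ 10100✓ 10101✓ 10110✓ 11000✓ 11001✓ 11010✓ 11100✓ 11101✓ 11111✓
Round 1: -0101 -0110 -1010 -1100 0-110 01-10 011-0 1-100✓ 1-101✓ 101-0 1010-✓ 11-00✓ 11-01✓ 110-0 1100-✓ 111-1 1110-✓
Round 2: 1-10- 11-0-
PIs = {-0101, -0110, -1010, -1100, 0-110, 00011, 01-10, 011-0, 1-10-, 101-0, 11-0-, 110-0, 111-1}
Coverage chart:
  m3: 00011 ←essential
  m5: -0101 ←essential
  m6: -0110,0-110
  m10: -1010,01-10
  m12: -1100,011-0
  m14: 0-110,01-10,011-0
  m21: -0101,1-10-
  m22: -0110,101-0
  m24: 11-0-,110-0
  m25: 11-0- ←essential
  m26: -1010,110-0
  m28: -1100,1-10-,11-0-
  m29: 1-10-,11-0-,111-1
  m31: 111-1 ←essential
Essential: -0101, 00011, 11-0-, 111-1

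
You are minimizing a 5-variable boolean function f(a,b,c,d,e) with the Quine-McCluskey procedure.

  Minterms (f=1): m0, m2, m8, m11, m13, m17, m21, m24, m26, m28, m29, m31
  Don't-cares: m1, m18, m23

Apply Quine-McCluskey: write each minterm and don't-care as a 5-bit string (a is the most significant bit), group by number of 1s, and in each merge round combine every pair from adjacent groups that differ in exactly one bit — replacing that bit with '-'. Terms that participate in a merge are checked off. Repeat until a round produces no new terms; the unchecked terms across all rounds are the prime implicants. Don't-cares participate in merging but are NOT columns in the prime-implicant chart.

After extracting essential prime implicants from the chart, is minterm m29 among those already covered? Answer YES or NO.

size-2^0 implicants → 00000(✓)  00001(✓)  00010(✓)  01000(✓)  01011  01101(✓)  10001(✓)  10010(✓)  10101(✓)  10111(✓)  11000(✓)  11010(✓)  11100(✓)  11101(✓)  11111(✓)
size-2^1 implicants → -0001  -0010  -1000  -1101  0-000  000-0  0000-  1-010  1-101(✓)  1-111(✓)  10-01  101-1(✓)  11-00  110-0  111-1(✓)  1110-
size-2^2 implicants → 1-1-1
Unchecked terms (primes): -0001, -0010, -1000, -1101, 0-000, 000-0, 0000-, 01011, 1-010, 1-1-1, 10-01, 11-00, 110-0, 1110-
Minterm coverage:
  m0 ⊆ 0-000,000-0,0000-
  m2 ⊆ -0010,000-0
  m8 ⊆ -1000,0-000
  m11 ⊆ 01011 [E]
  m13 ⊆ -1101 [E]
  m17 ⊆ -0001,10-01
  m21 ⊆ 1-1-1,10-01
  m24 ⊆ -1000,11-00,110-0
  m26 ⊆ 1-010,110-0
  m28 ⊆ 11-00,1110-
  m29 ⊆ -1101,1-1-1,1110-
  m31 ⊆ 1-1-1 [E]
E = {-1101, 01011, 1-1-1}

YES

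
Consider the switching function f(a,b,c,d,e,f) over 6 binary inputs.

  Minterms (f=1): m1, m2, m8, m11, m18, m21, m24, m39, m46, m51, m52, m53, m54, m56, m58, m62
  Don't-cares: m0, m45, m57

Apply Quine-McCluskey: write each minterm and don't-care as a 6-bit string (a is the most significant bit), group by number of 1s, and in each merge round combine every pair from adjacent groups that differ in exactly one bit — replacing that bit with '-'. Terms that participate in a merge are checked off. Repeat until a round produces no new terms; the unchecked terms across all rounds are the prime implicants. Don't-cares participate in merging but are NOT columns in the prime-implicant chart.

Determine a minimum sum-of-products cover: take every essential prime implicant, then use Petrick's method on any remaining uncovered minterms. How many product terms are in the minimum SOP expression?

[col 0] 000000*, 000001*, 000010*, 001000*, 001011, 010010*, 010101*, 011000*, 100111, 101101, 101110*, 110011, 110100*, 110101*, 110110*, 111000*, 111001*, 111010*, 111110*
[col 1] -10101, -11000, 0-0010, 0-1000, 00-000, 0000-0, 00000-, 1-1110, 11-110, 1101-0, 11010-, 111-10, 1110-0, 11100-
Prime implicants: -10101, -11000, 0-0010, 0-1000, 00-000, 0000-0, 00000-, 001011, 1-1110, 100111, 101101, 11-110, 110011, 1101-0, 11010-, 111-10, 1110-0, 11100-
PI chart (minterm → PIs covering it):
  1 | 00000-  (sole → essential)
  2 | 0-0010,0000-0
  8 | 0-1000,00-000
  11 | 001011  (sole → essential)
  18 | 0-0010  (sole → essential)
  21 | -10101  (sole → essential)
  24 | -11000,0-1000
  39 | 100111  (sole → essential)
  46 | 1-1110  (sole → essential)
  51 | 110011  (sole → essential)
  52 | 1101-0,11010-
  53 | -10101,11010-
  54 | 11-110,1101-0
  56 | -11000,1110-0,11100-
  58 | 111-10,1110-0
  62 | 1-1110,11-110,111-10
Essential prime implicants: -10101, 0-0010, 00000-, 001011, 1-1110, 100111, 110011
Petrick residual → 0-1000, 1101-0, 1110-0
Minimum SOP uses 10 PIs: bc'de'f + a'c'd'ef' + a'cd'e'f' + a'b'c'd'e' + a'b'cd'ef + acdef' + ab'c'def + abc'd'ef + abc'df' + abcd'f'

10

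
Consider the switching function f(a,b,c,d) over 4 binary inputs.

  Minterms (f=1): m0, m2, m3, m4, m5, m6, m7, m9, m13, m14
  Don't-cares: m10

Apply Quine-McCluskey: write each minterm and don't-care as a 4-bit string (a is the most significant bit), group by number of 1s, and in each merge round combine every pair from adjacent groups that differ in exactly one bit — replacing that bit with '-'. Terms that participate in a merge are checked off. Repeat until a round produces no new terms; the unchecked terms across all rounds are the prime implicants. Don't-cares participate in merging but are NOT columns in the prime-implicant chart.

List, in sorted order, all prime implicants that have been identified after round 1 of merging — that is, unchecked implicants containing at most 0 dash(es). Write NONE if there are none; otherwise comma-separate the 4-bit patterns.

NONE

size-2^0 implicants → 0000(✓)  0010(✓)  0011(✓)  0100(✓)  0101(✓)  0110(✓)  0111(✓)  1001(✓)  1010(✓)  1101(✓)  1110(✓)
size-2^1 implicants → -010(✓)  -101  -110(✓)  0-00(✓)  0-10(✓)  0-11(✓)  00-0(✓)  001-(✓)  01-0(✓)  01-1(✓)  010-(✓)  011-(✓)  1-01  1-10(✓)
size-2^2 implicants → --10  0--0  0-1-  01--
Unchecked terms (primes): --10, -101, 0--0, 0-1-, 01--, 1-01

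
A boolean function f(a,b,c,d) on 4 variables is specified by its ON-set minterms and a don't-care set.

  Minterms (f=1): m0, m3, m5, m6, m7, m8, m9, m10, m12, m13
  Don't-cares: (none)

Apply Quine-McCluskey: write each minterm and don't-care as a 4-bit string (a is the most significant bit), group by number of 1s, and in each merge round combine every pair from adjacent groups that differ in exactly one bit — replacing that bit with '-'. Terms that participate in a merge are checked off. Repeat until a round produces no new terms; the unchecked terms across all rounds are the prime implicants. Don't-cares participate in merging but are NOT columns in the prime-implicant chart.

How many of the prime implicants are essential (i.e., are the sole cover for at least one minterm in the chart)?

5

size-2^0 implicants → 0000(✓)  0011(✓)  0101(✓)  0110(✓)  0111(✓)  1000(✓)  1001(✓)  1010(✓)  1100(✓)  1101(✓)
size-2^1 implicants → -000  -101  0-11  01-1  011-  1-00(✓)  1-01(✓)  10-0  100-(✓)  110-(✓)
size-2^2 implicants → 1-0-
Unchecked terms (primes): -000, -101, 0-11, 01-1, 011-, 1-0-, 10-0
Minterm coverage:
  m0 ⊆ -000 [E]
  m3 ⊆ 0-11 [E]
  m5 ⊆ -101,01-1
  m6 ⊆ 011- [E]
  m7 ⊆ 0-11,01-1,011-
  m8 ⊆ -000,1-0-,10-0
  m9 ⊆ 1-0- [E]
  m10 ⊆ 10-0 [E]
  m12 ⊆ 1-0- [E]
  m13 ⊆ -101,1-0-
E = {-000, 0-11, 011-, 1-0-, 10-0}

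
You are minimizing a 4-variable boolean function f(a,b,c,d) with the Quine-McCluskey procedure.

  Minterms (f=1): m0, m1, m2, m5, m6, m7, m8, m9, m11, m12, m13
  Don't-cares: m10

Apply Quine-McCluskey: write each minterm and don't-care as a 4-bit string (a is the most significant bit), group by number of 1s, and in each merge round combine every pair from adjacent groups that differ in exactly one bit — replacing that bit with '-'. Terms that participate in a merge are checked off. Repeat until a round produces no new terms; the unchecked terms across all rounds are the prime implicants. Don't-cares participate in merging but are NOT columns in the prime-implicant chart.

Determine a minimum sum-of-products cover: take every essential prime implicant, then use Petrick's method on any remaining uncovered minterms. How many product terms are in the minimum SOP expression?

5

Round 0: 0000✓ 0001✓ 0010✓ 0101✓ 0110✓ 0111✓ 1000✓ 1001✓ 1010✓ 1011✓ 1100✓ 1101✓
Round 1: -000✓ -001✓ -010✓ -101✓ 0-01✓ 0-10 00-0✓ 000-✓ 01-1 011- 1-00✓ 1-01✓ 10-0✓ 10-1✓ 100-✓ 101-✓ 110-✓
Round 2: --01 -0-0 -00- 1-0- 10--
PIs = {--01, -0-0, -00-, 0-10, 01-1, 011-, 1-0-, 10--}
Coverage chart:
  m0: -0-0,-00-
  m1: --01,-00-
  m2: -0-0,0-10
  m5: --01,01-1
  m6: 0-10,011-
  m7: 01-1,011-
  m8: -0-0,-00-,1-0-,10--
  m9: --01,-00-,1-0-,10--
  m11: 10-- ←essential
  m12: 1-0- ←essential
  m13: --01,1-0-
Essential: 1-0-, 10--
Petrick residual → --01, -0-0, 011-
Min cover (5 terms): c'd + b'd' + a'bc + ac' + ab'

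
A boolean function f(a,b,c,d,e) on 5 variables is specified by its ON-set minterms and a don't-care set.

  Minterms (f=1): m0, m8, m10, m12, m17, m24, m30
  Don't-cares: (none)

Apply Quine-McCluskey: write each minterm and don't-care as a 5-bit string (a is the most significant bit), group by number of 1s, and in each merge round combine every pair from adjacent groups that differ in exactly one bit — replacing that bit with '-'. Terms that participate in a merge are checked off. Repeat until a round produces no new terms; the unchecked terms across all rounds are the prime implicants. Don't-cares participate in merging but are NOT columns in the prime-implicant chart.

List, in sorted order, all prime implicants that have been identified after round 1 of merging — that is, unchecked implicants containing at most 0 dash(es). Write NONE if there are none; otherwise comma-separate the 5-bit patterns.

10001, 11110

size-2^0 implicants → 00000(✓)  01000(✓)  01010(✓)  01100(✓)  10001  11000(✓)  11110
size-2^1 implicants → -1000  0-000  01-00  010-0
Unchecked terms (primes): -1000, 0-000, 01-00, 010-0, 10001, 11110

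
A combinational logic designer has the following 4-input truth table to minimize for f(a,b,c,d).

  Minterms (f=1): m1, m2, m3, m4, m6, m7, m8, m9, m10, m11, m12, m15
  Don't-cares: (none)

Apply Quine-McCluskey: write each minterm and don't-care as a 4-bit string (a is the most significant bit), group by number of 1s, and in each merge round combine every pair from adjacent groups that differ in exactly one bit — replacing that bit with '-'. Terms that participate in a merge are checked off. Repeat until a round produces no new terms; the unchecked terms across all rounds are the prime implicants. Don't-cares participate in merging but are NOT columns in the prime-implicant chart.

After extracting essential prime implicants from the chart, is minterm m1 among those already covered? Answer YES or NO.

size-2^0 implicants → 0001(✓)  0010(✓)  0011(✓)  0100(✓)  0110(✓)  0111(✓)  1000(✓)  1001(✓)  1010(✓)  1011(✓)  1100(✓)  1111(✓)
size-2^1 implicants → -001(✓)  -010(✓)  -011(✓)  -100  -111(✓)  0-10(✓)  0-11(✓)  00-1(✓)  001-(✓)  01-0  011-(✓)  1-00  1-11(✓)  10-0(✓)  10-1(✓)  100-(✓)  101-(✓)
size-2^2 implicants → --11  -0-1  -01-  0-1-  10--
Unchecked terms (primes): --11, -0-1, -01-, -100, 0-1-, 01-0, 1-00, 10--
Minterm coverage:
  m1 ⊆ -0-1 [E]
  m2 ⊆ -01-,0-1-
  m3 ⊆ --11,-0-1,-01-,0-1-
  m4 ⊆ -100,01-0
  m6 ⊆ 0-1-,01-0
  m7 ⊆ --11,0-1-
  m8 ⊆ 1-00,10--
  m9 ⊆ -0-1,10--
  m10 ⊆ -01-,10--
  m11 ⊆ --11,-0-1,-01-,10--
  m12 ⊆ -100,1-00
  m15 ⊆ --11 [E]
E = {--11, -0-1}

YES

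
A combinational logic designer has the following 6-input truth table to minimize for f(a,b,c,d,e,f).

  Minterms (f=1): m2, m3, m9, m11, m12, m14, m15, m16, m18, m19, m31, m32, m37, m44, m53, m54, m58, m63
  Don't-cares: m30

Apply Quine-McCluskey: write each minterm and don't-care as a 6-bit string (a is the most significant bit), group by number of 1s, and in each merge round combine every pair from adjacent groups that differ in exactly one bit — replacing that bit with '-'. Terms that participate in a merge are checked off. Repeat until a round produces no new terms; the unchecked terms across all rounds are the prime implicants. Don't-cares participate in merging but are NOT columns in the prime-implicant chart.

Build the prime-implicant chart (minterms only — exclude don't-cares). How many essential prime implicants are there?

size-2^0 implicants → 000010(✓)  000011(✓)  001001(✓)  001011(✓)  001100(✓)  001110(✓)  001111(✓)  010000(✓)  010010(✓)  010011(✓)  011110(✓)  011111(✓)  100000  100101(✓)  101100(✓)  110101(✓)  110110  111010  111111(✓)
size-2^1 implicants → -01100  -11111  0-0010(✓)  0-0011(✓)  0-1110(✓)  0-1111(✓)  00-011  00001-(✓)  001-11  0010-1  0011-0  00111-(✓)  0100-0  01001-(✓)  01111-(✓)  1-0101
size-2^2 implicants → 0-001-  0-111-
Unchecked terms (primes): -01100, -11111, 0-001-, 0-111-, 00-011, 001-11, 0010-1, 0011-0, 0100-0, 1-0101, 100000, 110110, 111010
Minterm coverage:
  m2 ⊆ 0-001- [E]
  m3 ⊆ 0-001-,00-011
  m9 ⊆ 0010-1 [E]
  m11 ⊆ 00-011,001-11,0010-1
  m12 ⊆ -01100,0011-0
  m14 ⊆ 0-111-,0011-0
  m15 ⊆ 0-111-,001-11
  m16 ⊆ 0100-0 [E]
  m18 ⊆ 0-001-,0100-0
  m19 ⊆ 0-001- [E]
  m31 ⊆ -11111,0-111-
  m32 ⊆ 100000 [E]
  m37 ⊆ 1-0101 [E]
  m44 ⊆ -01100 [E]
  m53 ⊆ 1-0101 [E]
  m54 ⊆ 110110 [E]
  m58 ⊆ 111010 [E]
  m63 ⊆ -11111 [E]
E = {-01100, -11111, 0-001-, 0010-1, 0100-0, 1-0101, 100000, 110110, 111010}

9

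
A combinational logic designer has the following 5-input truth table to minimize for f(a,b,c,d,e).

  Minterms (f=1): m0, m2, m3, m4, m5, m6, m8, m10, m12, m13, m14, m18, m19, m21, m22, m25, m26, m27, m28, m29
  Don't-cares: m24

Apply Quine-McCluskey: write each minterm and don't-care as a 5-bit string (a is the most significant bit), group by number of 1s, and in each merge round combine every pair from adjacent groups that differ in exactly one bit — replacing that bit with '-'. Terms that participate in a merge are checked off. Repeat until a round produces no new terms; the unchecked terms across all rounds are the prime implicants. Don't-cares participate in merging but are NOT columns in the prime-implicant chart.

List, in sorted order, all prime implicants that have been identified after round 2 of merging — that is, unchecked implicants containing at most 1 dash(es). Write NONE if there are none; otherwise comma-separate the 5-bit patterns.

NONE

[col 0] 00000*, 00010*, 00011*, 00100*, 00101*, 00110*, 01000*, 01010*, 01100*, 01101*, 01110*, 10010*, 10011*, 10101*, 10110*, 11000*, 11001*, 11010*, 11011*, 11100*, 11101*
[col 1] -0010*, -0011*, -0101*, -0110*, -1000*, -1010*, -1100*, -1101*, 0-000*, 0-010*, 0-100*, 0-101*, 0-110*, 00-00*, 00-10*, 000-0*, 0001-*, 001-0*, 0010-*, 01-00*, 01-10*, 010-0*, 011-0*, 0110-*, 1-010*, 1-011*, 1-101*, 10-10*, 1001-*, 11-00*, 11-01*, 110-0*, 110-1*, 1100-*, 1101-*, 1110-*
[col 2] --010, --101, -0-10, -001-, -1-00, -10-0, -110-, 0--00*, 0--10*, 0-0-0*, 0-1-0*, 0-10-, 00--0*, 01--0*, 1-01-, 11-0-, 110--
[col 3] 0---0
Prime implicants: --010, --101, -0-10, -001-, -1-00, -10-0, -110-, 0---0, 0-10-, 1-01-, 11-0-, 110--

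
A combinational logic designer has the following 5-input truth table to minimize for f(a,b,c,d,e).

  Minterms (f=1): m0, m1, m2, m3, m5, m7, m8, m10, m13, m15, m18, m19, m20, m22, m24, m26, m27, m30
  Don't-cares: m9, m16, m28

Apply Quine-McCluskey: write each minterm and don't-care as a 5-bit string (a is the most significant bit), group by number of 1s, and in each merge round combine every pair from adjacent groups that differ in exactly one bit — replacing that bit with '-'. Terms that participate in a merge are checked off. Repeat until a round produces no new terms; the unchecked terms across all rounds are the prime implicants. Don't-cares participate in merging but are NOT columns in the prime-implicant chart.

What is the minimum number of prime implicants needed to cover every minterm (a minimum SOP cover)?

Round 0: 00000✓ 00001✓ 00010✓ 00011✓ 00101✓ 00111✓ 01000✓ 01001✓ 01010✓ 01101✓ 01111✓ 10000✓ 10010✓ 10011✓ 10100✓ 10110✓ 11000✓ 11010✓ 11011✓ 11100✓ 11110✓
Round 1: -0000✓ -0010✓ -0011✓ -1000✓ -1010✓ 0-000✓ 0-001✓ 0-010✓ 0-101✓ 0-111✓ 00-01✓ 00-11✓ 000-0✓ 000-1✓ 0000-✓ 0001-✓ 001-1✓ 01-01✓ 010-0✓ 0100-✓ 011-1✓ 1-000✓ 1-010✓ 1-011✓ 1-100✓ 1-110✓ 10-00✓ 10-10✓ 100-0✓ 1001-✓ 101-0✓ 11-00✓ 11-10✓ 110-0✓ 1101-✓ 111-0✓
Round 2: --000✓ --010✓ -00-0✓ -001- -10-0✓ 0--01 0-0-0✓ 0-00- 0-1-1 00--1 000-- 1--00✓ 1--10✓ 1-0-0✓ 1-01- 1-1-0✓ 10--0✓ 11--0✓
Round 3: --0-0 1---0
PIs = {--0-0, -001-, 0--01, 0-00-, 0-1-1, 00--1, 000--, 1---0, 1-01-}
Coverage chart:
  m0: --0-0,0-00-,000--
  m1: 0--01,0-00-,00--1,000--
  m2: --0-0,-001-,000--
  m3: -001-,00--1,000--
  m5: 0--01,0-1-1,00--1
  m7: 0-1-1,00--1
  m8: --0-0,0-00-
  m10: --0-0 ←essential
  m13: 0--01,0-1-1
  m15: 0-1-1 ←essential
  m18: --0-0,-001-,1---0,1-01-
  m19: -001-,1-01-
  m20: 1---0 ←essential
  m22: 1---0 ←essential
  m24: --0-0,1---0
  m26: --0-0,1---0,1-01-
  m27: 1-01- ←essential
  m30: 1---0 ←essential
Essential: --0-0, 0-1-1, 1---0, 1-01-
Petrick residual → 00--1
Min cover (5 terms): c'e' + a'ce + a'b'e + ae' + ac'd

5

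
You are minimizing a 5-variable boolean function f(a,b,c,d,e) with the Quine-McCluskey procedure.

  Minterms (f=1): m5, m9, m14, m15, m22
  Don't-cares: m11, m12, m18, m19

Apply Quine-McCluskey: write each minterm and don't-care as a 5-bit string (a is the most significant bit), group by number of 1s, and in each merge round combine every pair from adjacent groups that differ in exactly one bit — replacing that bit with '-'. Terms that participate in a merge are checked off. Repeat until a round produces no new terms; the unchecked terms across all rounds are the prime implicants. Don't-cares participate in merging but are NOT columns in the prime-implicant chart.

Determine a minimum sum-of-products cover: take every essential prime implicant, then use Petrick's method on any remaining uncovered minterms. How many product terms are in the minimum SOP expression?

4

Round 0: 00101 01001✓ 01011✓ 01100✓ 01110✓ 01111✓ 10010✓ 10011✓ 10110✓
Round 1: 01-11 010-1 011-0 0111- 10-10 1001-
PIs = {00101, 01-11, 010-1, 011-0, 0111-, 10-10, 1001-}
Coverage chart:
  m5: 00101 ←essential
  m9: 010-1 ←essential
  m14: 011-0,0111-
  m15: 01-11,0111-
  m22: 10-10 ←essential
Essential: 00101, 010-1, 10-10
Petrick residual → 0111-
Min cover (4 terms): a'b'cd'e + a'bc'e + a'bcd + ab'de'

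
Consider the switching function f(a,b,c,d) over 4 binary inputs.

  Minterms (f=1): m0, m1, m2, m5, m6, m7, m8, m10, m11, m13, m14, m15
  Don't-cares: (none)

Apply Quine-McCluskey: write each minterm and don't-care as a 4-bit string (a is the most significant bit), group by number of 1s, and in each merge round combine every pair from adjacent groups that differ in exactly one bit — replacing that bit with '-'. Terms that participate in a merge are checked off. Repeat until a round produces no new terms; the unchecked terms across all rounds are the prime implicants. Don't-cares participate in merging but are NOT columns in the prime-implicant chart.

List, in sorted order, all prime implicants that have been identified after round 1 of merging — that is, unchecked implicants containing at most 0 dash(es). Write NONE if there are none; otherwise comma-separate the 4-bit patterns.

NONE

Round 0: 0000✓ 0001✓ 0010✓ 0101✓ 0110✓ 0111✓ 1000✓ 1010✓ 1011✓ 1101✓ 1110✓ 1111✓
Round 1: -000✓ -010✓ -101✓ -110✓ -111✓ 0-01 0-10✓ 00-0✓ 000- 01-1✓ 011-✓ 1-10✓ 1-11✓ 10-0✓ 101-✓ 11-1✓ 111-✓
Round 2: --10 -0-0 -1-1 -11- 1-1-
PIs = {--10, -0-0, -1-1, -11-, 0-01, 000-, 1-1-}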